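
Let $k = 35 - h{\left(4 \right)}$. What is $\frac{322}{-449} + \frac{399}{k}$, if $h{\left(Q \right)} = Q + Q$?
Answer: $\frac{56819}{4041} \approx 14.061$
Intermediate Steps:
$h{\left(Q \right)} = 2 Q$
$k = 27$ ($k = 35 - 2 \cdot 4 = 35 - 8 = 27$)
$\frac{322}{-449} + \frac{399}{k} = \frac{322}{-449} + \frac{399}{27} = 322 \left(- \frac{1}{449}\right) + 399 \cdot \frac{1}{27} = - \frac{322}{449} + \frac{133}{9} = \frac{56819}{4041}$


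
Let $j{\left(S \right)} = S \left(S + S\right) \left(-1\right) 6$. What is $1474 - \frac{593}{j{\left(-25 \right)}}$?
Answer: $\frac{11055593}{7500} \approx 1474.1$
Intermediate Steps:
$j{\left(S \right)} = - 12 S^{2}$ ($j{\left(S \right)} = S 2 S \left(-1\right) 6 = 2 S^{2} \left(-1\right) 6 = - 2 S^{2} \cdot 6 = - 12 S^{2}$)
$1474 - \frac{593}{j{\left(-25 \right)}} = 1474 - \frac{593}{\left(-12\right) \left(-25\right)^{2}} = 1474 - \frac{593}{\left(-12\right) 625} = 1474 - \frac{593}{-7500} = 1474 - - \frac{593}{7500} = 1474 + \frac{593}{7500} = \frac{11055593}{7500}$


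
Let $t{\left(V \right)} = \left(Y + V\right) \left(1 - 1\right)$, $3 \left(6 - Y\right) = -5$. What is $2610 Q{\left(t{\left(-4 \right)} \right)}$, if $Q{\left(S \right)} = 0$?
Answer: $0$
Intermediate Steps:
$Y = \frac{23}{3}$ ($Y = 6 - - \frac{5}{3} = 6 + \frac{5}{3} = \frac{23}{3} \approx 7.6667$)
$t{\left(V \right)} = 0$ ($t{\left(V \right)} = \left(\frac{23}{3} + V\right) \left(1 - 1\right) = \left(\frac{23}{3} + V\right) 0 = 0$)
$2610 Q{\left(t{\left(-4 \right)} \right)} = 2610 \cdot 0 = 0$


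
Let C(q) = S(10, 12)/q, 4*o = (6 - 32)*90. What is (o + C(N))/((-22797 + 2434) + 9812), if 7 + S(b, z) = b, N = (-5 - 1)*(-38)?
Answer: 44459/801876 ≈ 0.055444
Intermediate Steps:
o = -585 (o = ((6 - 32)*90)/4 = (-26*90)/4 = (¼)*(-2340) = -585)
N = 228 (N = -6*(-38) = 228)
S(b, z) = -7 + b
C(q) = 3/q (C(q) = (-7 + 10)/q = 3/q)
(o + C(N))/((-22797 + 2434) + 9812) = (-585 + 3/228)/((-22797 + 2434) + 9812) = (-585 + 3*(1/228))/(-20363 + 9812) = (-585 + 1/76)/(-10551) = -44459/76*(-1/10551) = 44459/801876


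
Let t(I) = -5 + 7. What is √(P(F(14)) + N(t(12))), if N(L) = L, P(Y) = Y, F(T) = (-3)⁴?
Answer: √83 ≈ 9.1104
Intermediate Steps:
F(T) = 81
t(I) = 2
√(P(F(14)) + N(t(12))) = √(81 + 2) = √83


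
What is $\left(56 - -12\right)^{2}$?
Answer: $4624$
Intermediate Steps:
$\left(56 - -12\right)^{2} = \left(56 + 12\right)^{2} = 68^{2} = 4624$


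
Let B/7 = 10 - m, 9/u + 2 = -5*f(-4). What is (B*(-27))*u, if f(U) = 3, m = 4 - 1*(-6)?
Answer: 0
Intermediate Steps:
m = 10 (m = 4 + 6 = 10)
u = -9/17 (u = 9/(-2 - 5*3) = 9/(-2 - 15) = 9/(-17) = 9*(-1/17) = -9/17 ≈ -0.52941)
B = 0 (B = 7*(10 - 1*10) = 7*(10 - 10) = 7*0 = 0)
(B*(-27))*u = (0*(-27))*(-9/17) = 0*(-9/17) = 0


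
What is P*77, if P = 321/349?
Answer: 24717/349 ≈ 70.822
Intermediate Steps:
P = 321/349 (P = 321*(1/349) = 321/349 ≈ 0.91977)
P*77 = (321/349)*77 = 24717/349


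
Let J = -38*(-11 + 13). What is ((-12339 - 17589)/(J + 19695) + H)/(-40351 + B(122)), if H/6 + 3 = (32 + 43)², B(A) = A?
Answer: -661758180/789252751 ≈ -0.83846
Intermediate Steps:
J = -76 (J = -38*2 = -76)
H = 33732 (H = -18 + 6*(32 + 43)² = -18 + 6*75² = -18 + 6*5625 = -18 + 33750 = 33732)
((-12339 - 17589)/(J + 19695) + H)/(-40351 + B(122)) = ((-12339 - 17589)/(-76 + 19695) + 33732)/(-40351 + 122) = (-29928/19619 + 33732)/(-40229) = (-29928*1/19619 + 33732)*(-1/40229) = (-29928/19619 + 33732)*(-1/40229) = (661758180/19619)*(-1/40229) = -661758180/789252751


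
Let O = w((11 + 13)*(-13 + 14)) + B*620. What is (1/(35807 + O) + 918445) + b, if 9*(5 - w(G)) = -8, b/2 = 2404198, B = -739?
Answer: 21769463600655/3801304 ≈ 5.7268e+6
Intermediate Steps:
b = 4808396 (b = 2*2404198 = 4808396)
w(G) = 53/9 (w(G) = 5 - ⅑*(-8) = 5 + 8/9 = 53/9)
O = -4123567/9 (O = 53/9 - 739*620 = 53/9 - 458180 = -4123567/9 ≈ -4.5817e+5)
(1/(35807 + O) + 918445) + b = (1/(35807 - 4123567/9) + 918445) + 4808396 = (1/(-3801304/9) + 918445) + 4808396 = (-9/3801304 + 918445) + 4808396 = 3491288652271/3801304 + 4808396 = 21769463600655/3801304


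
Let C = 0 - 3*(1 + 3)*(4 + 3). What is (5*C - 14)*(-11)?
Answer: 4774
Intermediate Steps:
C = -84 (C = 0 - 12*7 = 0 - 3*28 = 0 - 84 = -84)
(5*C - 14)*(-11) = (5*(-84) - 14)*(-11) = (-420 - 14)*(-11) = -434*(-11) = 4774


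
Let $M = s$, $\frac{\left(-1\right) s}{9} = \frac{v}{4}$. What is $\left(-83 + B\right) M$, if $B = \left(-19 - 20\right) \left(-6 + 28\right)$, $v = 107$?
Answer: $\frac{906183}{4} \approx 2.2655 \cdot 10^{5}$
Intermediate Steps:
$s = - \frac{963}{4}$ ($s = - 9 \cdot \frac{107}{4} = - 9 \cdot 107 \cdot \frac{1}{4} = \left(-9\right) \frac{107}{4} = - \frac{963}{4} \approx -240.75$)
$B = -858$ ($B = \left(-39\right) 22 = -858$)
$M = - \frac{963}{4} \approx -240.75$
$\left(-83 + B\right) M = \left(-83 - 858\right) \left(- \frac{963}{4}\right) = \left(-941\right) \left(- \frac{963}{4}\right) = \frac{906183}{4}$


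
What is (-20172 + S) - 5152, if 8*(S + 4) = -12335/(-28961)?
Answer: -5868181329/231688 ≈ -25328.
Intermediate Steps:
S = -914417/231688 (S = -4 + (-12335/(-28961))/8 = -4 + (-12335*(-1/28961))/8 = -4 + (⅛)*(12335/28961) = -4 + 12335/231688 = -914417/231688 ≈ -3.9468)
(-20172 + S) - 5152 = (-20172 - 914417/231688) - 5152 = -4674524753/231688 - 5152 = -5868181329/231688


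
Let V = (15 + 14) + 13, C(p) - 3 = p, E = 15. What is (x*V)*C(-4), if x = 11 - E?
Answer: 168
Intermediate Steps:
C(p) = 3 + p
x = -4 (x = 11 - 1*15 = 11 - 15 = -4)
V = 42 (V = 29 + 13 = 42)
(x*V)*C(-4) = (-4*42)*(3 - 4) = -168*(-1) = 168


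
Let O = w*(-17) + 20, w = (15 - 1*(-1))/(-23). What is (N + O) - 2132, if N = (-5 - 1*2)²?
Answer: -47177/23 ≈ -2051.2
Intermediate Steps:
w = -16/23 (w = (15 + 1)*(-1/23) = 16*(-1/23) = -16/23 ≈ -0.69565)
O = 732/23 (O = -16/23*(-17) + 20 = 272/23 + 20 = 732/23 ≈ 31.826)
N = 49 (N = (-5 - 2)² = (-7)² = 49)
(N + O) - 2132 = (49 + 732/23) - 2132 = 1859/23 - 2132 = -47177/23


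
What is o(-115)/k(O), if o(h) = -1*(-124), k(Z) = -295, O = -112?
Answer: -124/295 ≈ -0.42034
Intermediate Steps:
o(h) = 124
o(-115)/k(O) = 124/(-295) = 124*(-1/295) = -124/295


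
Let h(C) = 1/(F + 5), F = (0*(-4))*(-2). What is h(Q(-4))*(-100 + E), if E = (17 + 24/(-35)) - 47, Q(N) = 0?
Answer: -4574/175 ≈ -26.137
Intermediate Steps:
E = -1074/35 (E = (17 + 24*(-1/35)) - 47 = (17 - 24/35) - 47 = 571/35 - 47 = -1074/35 ≈ -30.686)
F = 0 (F = 0*(-2) = 0)
h(C) = ⅕ (h(C) = 1/(0 + 5) = 1/5 = ⅕)
h(Q(-4))*(-100 + E) = (-100 - 1074/35)/5 = (⅕)*(-4574/35) = -4574/175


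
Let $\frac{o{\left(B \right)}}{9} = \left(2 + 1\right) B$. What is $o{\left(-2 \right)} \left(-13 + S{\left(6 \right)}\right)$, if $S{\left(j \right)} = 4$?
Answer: $486$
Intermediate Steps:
$o{\left(B \right)} = 27 B$ ($o{\left(B \right)} = 9 \left(2 + 1\right) B = 9 \cdot 3 B = 27 B$)
$o{\left(-2 \right)} \left(-13 + S{\left(6 \right)}\right) = 27 \left(-2\right) \left(-13 + 4\right) = \left(-54\right) \left(-9\right) = 486$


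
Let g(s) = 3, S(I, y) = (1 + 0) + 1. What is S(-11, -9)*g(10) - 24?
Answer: -18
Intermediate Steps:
S(I, y) = 2 (S(I, y) = 1 + 1 = 2)
S(-11, -9)*g(10) - 24 = 2*3 - 24 = 6 - 24 = -18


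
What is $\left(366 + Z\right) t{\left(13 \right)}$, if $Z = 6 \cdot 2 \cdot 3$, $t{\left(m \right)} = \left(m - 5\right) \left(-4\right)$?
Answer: $-12864$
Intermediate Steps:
$t{\left(m \right)} = 20 - 4 m$ ($t{\left(m \right)} = \left(-5 + m\right) \left(-4\right) = 20 - 4 m$)
$Z = 36$ ($Z = 12 \cdot 3 = 36$)
$\left(366 + Z\right) t{\left(13 \right)} = \left(366 + 36\right) \left(20 - 52\right) = 402 \left(20 - 52\right) = 402 \left(-32\right) = -12864$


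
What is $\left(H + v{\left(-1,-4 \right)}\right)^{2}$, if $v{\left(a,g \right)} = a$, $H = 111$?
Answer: $12100$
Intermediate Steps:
$\left(H + v{\left(-1,-4 \right)}\right)^{2} = \left(111 - 1\right)^{2} = 110^{2} = 12100$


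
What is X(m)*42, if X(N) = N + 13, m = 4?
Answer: 714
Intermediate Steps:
X(N) = 13 + N
X(m)*42 = (13 + 4)*42 = 17*42 = 714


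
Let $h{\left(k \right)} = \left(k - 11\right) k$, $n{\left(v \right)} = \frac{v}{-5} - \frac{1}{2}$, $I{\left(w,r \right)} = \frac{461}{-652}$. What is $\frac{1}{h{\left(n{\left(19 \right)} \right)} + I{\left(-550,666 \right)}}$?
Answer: $\frac{4075}{265213} \approx 0.015365$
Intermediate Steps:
$I{\left(w,r \right)} = - \frac{461}{652}$ ($I{\left(w,r \right)} = 461 \left(- \frac{1}{652}\right) = - \frac{461}{652}$)
$n{\left(v \right)} = - \frac{1}{2} - \frac{v}{5}$ ($n{\left(v \right)} = v \left(- \frac{1}{5}\right) - \frac{1}{2} = - \frac{v}{5} - \frac{1}{2} = - \frac{1}{2} - \frac{v}{5}$)
$h{\left(k \right)} = k \left(-11 + k\right)$ ($h{\left(k \right)} = \left(-11 + k\right) k = k \left(-11 + k\right)$)
$\frac{1}{h{\left(n{\left(19 \right)} \right)} + I{\left(-550,666 \right)}} = \frac{1}{\left(- \frac{1}{2} - \frac{19}{5}\right) \left(-11 - \frac{43}{10}\right) - \frac{461}{652}} = \frac{1}{- \frac{43 \left(-11 - \frac{43}{10}\right)}{10} - \frac{461}{652}} = \frac{1}{\left(- \frac{43}{10}\right) \left(- \frac{153}{10}\right) - \frac{461}{652}} = \frac{1}{\frac{6579}{100} - \frac{461}{652}} = \frac{1}{\frac{265213}{4075}} = \frac{4075}{265213}$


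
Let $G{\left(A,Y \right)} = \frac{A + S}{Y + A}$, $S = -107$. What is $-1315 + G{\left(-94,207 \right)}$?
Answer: $- \frac{148796}{113} \approx -1316.8$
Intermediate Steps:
$G{\left(A,Y \right)} = \frac{-107 + A}{A + Y}$ ($G{\left(A,Y \right)} = \frac{A - 107}{Y + A} = \frac{-107 + A}{A + Y}$)
$-1315 + G{\left(-94,207 \right)} = -1315 + \frac{-107 - 94}{-94 + 207} = -1315 + \frac{1}{113} \left(-201\right) = -1315 - \frac{201}{113} = - \frac{148796}{113}$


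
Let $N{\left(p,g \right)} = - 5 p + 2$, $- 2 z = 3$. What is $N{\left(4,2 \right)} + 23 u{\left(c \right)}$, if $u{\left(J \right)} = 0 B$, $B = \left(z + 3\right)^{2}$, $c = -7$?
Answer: $-18$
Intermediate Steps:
$z = - \frac{3}{2}$ ($z = \left(- \frac{1}{2}\right) 3 = - \frac{3}{2} \approx -1.5$)
$N{\left(p,g \right)} = 2 - 5 p$
$B = \frac{9}{4}$ ($B = \left(- \frac{3}{2} + 3\right)^{2} = \left(\frac{3}{2}\right)^{2} = \frac{9}{4} \approx 2.25$)
$u{\left(J \right)} = 0$ ($u{\left(J \right)} = 0 \cdot \frac{9}{4} = 0$)
$N{\left(4,2 \right)} + 23 u{\left(c \right)} = \left(2 - 20\right) + 23 \cdot 0 = \left(2 - 20\right) + 0 = -18 + 0 = -18$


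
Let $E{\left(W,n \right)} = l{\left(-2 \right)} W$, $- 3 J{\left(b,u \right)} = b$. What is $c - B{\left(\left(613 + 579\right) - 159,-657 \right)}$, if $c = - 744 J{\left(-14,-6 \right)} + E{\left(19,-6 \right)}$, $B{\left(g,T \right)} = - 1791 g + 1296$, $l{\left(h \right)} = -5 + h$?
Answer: $1845202$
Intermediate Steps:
$J{\left(b,u \right)} = - \frac{b}{3}$
$B{\left(g,T \right)} = 1296 - 1791 g$
$E{\left(W,n \right)} = - 7 W$ ($E{\left(W,n \right)} = \left(-5 - 2\right) W = - 7 W$)
$c = -3605$ ($c = - 744 \left(\left(- \frac{1}{3}\right) \left(-14\right)\right) - 133 = \left(-744\right) \frac{14}{3} - 133 = -3472 - 133 = -3605$)
$c - B{\left(\left(613 + 579\right) - 159,-657 \right)} = -3605 - \left(1296 - 1791 \left(\left(613 + 579\right) - 159\right)\right) = -3605 - \left(1296 - 1791 \left(1192 - 159\right)\right) = -3605 - \left(1296 - 1850103\right) = -3605 - -1848807 = -3605 + 1848807 = 1845202$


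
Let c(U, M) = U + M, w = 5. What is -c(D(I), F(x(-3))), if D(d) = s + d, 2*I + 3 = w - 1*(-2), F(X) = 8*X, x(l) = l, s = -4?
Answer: 26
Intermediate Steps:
I = 2 (I = -3/2 + (5 - 1*(-2))/2 = -3/2 + (5 + 2)/2 = -3/2 + (½)*7 = -3/2 + 7/2 = 2)
D(d) = -4 + d
c(U, M) = M + U
-c(D(I), F(x(-3))) = -(8*(-3) + (-4 + 2)) = -(-24 - 2) = -1*(-26) = 26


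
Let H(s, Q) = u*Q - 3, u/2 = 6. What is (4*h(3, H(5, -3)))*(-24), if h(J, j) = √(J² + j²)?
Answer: -288*√170 ≈ -3755.1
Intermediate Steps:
u = 12 (u = 2*6 = 12)
H(s, Q) = -3 + 12*Q (H(s, Q) = 12*Q - 3 = -3 + 12*Q)
(4*h(3, H(5, -3)))*(-24) = (4*√(3² + (-3 + 12*(-3))²))*(-24) = (4*√(9 + (-3 - 36)²))*(-24) = (4*√(9 + (-39)²))*(-24) = (4*√(9 + 1521))*(-24) = (4*√1530)*(-24) = (4*(3*√170))*(-24) = (12*√170)*(-24) = -288*√170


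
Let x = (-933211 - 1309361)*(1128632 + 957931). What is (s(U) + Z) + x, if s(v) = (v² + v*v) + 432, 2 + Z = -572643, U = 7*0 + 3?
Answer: -4679268332231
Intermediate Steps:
U = 3 (U = 0 + 3 = 3)
Z = -572645 (Z = -2 - 572643 = -572645)
x = -4679267760036 (x = -2242572*2086563 = -4679267760036)
s(v) = 432 + 2*v² (s(v) = (v² + v²) + 432 = 2*v² + 432 = 432 + 2*v²)
(s(U) + Z) + x = ((432 + 2*3²) - 572645) - 4679267760036 = ((432 + 2*9) - 572645) - 4679267760036 = ((432 + 18) - 572645) - 4679267760036 = (450 - 572645) - 4679267760036 = -572195 - 4679267760036 = -4679268332231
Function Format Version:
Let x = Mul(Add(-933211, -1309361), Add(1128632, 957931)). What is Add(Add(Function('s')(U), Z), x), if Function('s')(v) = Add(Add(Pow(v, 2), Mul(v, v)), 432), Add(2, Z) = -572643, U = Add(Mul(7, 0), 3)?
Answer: -4679268332231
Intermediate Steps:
U = 3 (U = Add(0, 3) = 3)
Z = -572645 (Z = Add(-2, -572643) = -572645)
x = -4679267760036 (x = Mul(-2242572, 2086563) = -4679267760036)
Function('s')(v) = Add(432, Mul(2, Pow(v, 2))) (Function('s')(v) = Add(Add(Pow(v, 2), Pow(v, 2)), 432) = Add(Mul(2, Pow(v, 2)), 432) = Add(432, Mul(2, Pow(v, 2))))
Add(Add(Function('s')(U), Z), x) = Add(Add(Add(432, Mul(2, Pow(3, 2))), -572645), -4679267760036) = Add(Add(Add(432, Mul(2, 9)), -572645), -4679267760036) = Add(Add(Add(432, 18), -572645), -4679267760036) = Add(Add(450, -572645), -4679267760036) = Add(-572195, -4679267760036) = -4679268332231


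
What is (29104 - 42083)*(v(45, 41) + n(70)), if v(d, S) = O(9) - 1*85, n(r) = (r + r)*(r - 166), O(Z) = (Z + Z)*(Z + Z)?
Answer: 171335779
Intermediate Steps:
O(Z) = 4*Z**2 (O(Z) = (2*Z)*(2*Z) = 4*Z**2)
n(r) = 2*r*(-166 + r) (n(r) = (2*r)*(-166 + r) = 2*r*(-166 + r))
v(d, S) = 239 (v(d, S) = 4*9**2 - 1*85 = 4*81 - 85 = 324 - 85 = 239)
(29104 - 42083)*(v(45, 41) + n(70)) = (29104 - 42083)*(239 + 2*70*(-166 + 70)) = -12979*(239 + 2*70*(-96)) = -12979*(239 - 13440) = -12979*(-13201) = 171335779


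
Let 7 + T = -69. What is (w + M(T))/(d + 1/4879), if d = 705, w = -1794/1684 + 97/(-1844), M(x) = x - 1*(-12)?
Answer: -246646169553/2670318557504 ≈ -0.092366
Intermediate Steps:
T = -76 (T = -7 - 69 = -76)
M(x) = 12 + x (M(x) = x + 12 = 12 + x)
w = -867871/776324 (w = -1794*1/1684 + 97*(-1/1844) = -897/842 - 97/1844 = -867871/776324 ≈ -1.1179)
(w + M(T))/(d + 1/4879) = (-867871/776324 + (12 - 76))/(705 + 1/4879) = (-867871/776324 - 64)/(705 + 1/4879) = -50552607/(776324*3439696/4879) = -50552607/776324*4879/3439696 = -246646169553/2670318557504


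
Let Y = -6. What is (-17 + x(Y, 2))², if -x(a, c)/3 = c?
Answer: 529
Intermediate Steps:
x(a, c) = -3*c
(-17 + x(Y, 2))² = (-17 - 3*2)² = (-17 - 6)² = (-23)² = 529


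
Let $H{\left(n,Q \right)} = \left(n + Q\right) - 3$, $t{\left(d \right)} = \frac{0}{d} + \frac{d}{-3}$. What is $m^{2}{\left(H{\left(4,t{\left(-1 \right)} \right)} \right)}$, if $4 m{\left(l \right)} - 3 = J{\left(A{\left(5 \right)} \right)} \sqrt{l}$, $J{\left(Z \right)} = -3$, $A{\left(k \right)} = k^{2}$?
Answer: $\frac{21}{16} - \frac{3 \sqrt{3}}{4} \approx 0.013462$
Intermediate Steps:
$t{\left(d \right)} = - \frac{d}{3}$ ($t{\left(d \right)} = 0 + d \left(- \frac{1}{3}\right) = 0 - \frac{d}{3} = - \frac{d}{3}$)
$H{\left(n,Q \right)} = -3 + Q + n$ ($H{\left(n,Q \right)} = \left(Q + n\right) - 3 = -3 + Q + n$)
$m{\left(l \right)} = \frac{3}{4} - \frac{3 \sqrt{l}}{4}$ ($m{\left(l \right)} = \frac{3}{4} + \frac{\left(-3\right) \sqrt{l}}{4} = \frac{3}{4} - \frac{3 \sqrt{l}}{4}$)
$m^{2}{\left(H{\left(4,t{\left(-1 \right)} \right)} \right)} = \left(\frac{3}{4} - \frac{3 \sqrt{-3 - - \frac{1}{3} + 4}}{4}\right)^{2} = \left(\frac{3}{4} - \frac{3 \sqrt{-3 + \frac{1}{3} + 4}}{4}\right)^{2} = \left(\frac{3}{4} - \frac{3 \sqrt{\frac{4}{3}}}{4}\right)^{2} = \left(\frac{3}{4} - \frac{3 \frac{2 \sqrt{3}}{3}}{4}\right)^{2} = \left(\frac{3}{4} - \frac{\sqrt{3}}{2}\right)^{2}$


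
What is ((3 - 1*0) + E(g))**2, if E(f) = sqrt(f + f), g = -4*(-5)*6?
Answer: 249 + 24*sqrt(15) ≈ 341.95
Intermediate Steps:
g = 120 (g = 20*6 = 120)
E(f) = sqrt(2)*sqrt(f) (E(f) = sqrt(2*f) = sqrt(2)*sqrt(f))
((3 - 1*0) + E(g))**2 = ((3 - 1*0) + sqrt(2)*sqrt(120))**2 = ((3 + 0) + sqrt(2)*(2*sqrt(30)))**2 = (3 + 4*sqrt(15))**2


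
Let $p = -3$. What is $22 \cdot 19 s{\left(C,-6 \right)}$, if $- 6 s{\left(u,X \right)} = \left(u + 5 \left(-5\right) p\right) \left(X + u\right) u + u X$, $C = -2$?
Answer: $- \frac{246620}{3} \approx -82207.0$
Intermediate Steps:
$s{\left(u,X \right)} = - \frac{X u}{6} - \frac{u \left(75 + u\right) \left(X + u\right)}{6}$ ($s{\left(u,X \right)} = - \frac{\left(u + 5 \left(-5\right) \left(-3\right)\right) \left(X + u\right) u + u X}{6} = - \frac{\left(u - -75\right) \left(X + u\right) u + X u}{6} = - \frac{\left(u + 75\right) \left(X + u\right) u + X u}{6} = - \frac{\left(75 + u\right) \left(X + u\right) u + X u}{6} = - \frac{u \left(75 + u\right) \left(X + u\right) + X u}{6} = - \frac{X u + u \left(75 + u\right) \left(X + u\right)}{6} = - \frac{X u}{6} - \frac{u \left(75 + u\right) \left(X + u\right)}{6}$)
$22 \cdot 19 s{\left(C,-6 \right)} = 22 \cdot 19 \left(\left(- \frac{1}{6}\right) \left(-2\right) \left(\left(-2\right)^{2} + 75 \left(-2\right) + 76 \left(-6\right) - -12\right)\right) = 418 \left(\left(- \frac{1}{6}\right) \left(-2\right) \left(4 - 150 - 456 + 12\right)\right) = 418 \left(\left(- \frac{1}{6}\right) \left(-2\right) \left(-590\right)\right) = 418 \left(- \frac{590}{3}\right) = - \frac{246620}{3}$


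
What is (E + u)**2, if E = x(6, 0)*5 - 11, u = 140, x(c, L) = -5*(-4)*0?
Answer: 16641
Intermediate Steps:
x(c, L) = 0 (x(c, L) = 20*0 = 0)
E = -11 (E = 0*5 - 11 = 0 - 11 = -11)
(E + u)**2 = (-11 + 140)**2 = 129**2 = 16641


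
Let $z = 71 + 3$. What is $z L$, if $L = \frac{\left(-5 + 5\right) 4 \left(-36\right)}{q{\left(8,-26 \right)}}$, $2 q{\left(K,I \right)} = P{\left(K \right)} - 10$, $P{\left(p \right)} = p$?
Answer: $0$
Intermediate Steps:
$z = 74$
$q{\left(K,I \right)} = -5 + \frac{K}{2}$ ($q{\left(K,I \right)} = \frac{K - 10}{2} = \frac{-10 + K}{2} = -5 + \frac{K}{2}$)
$L = 0$ ($L = \frac{\left(-5 + 5\right) 4 \left(-36\right)}{-5 + \frac{1}{2} \cdot 8} = \frac{0 \cdot 4 \left(-36\right)}{-5 + 4} = \frac{0 \left(-36\right)}{-1} = 0 \left(-1\right) = 0$)
$z L = 74 \cdot 0 = 0$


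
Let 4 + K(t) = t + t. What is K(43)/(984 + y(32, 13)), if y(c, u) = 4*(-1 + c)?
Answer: 41/554 ≈ 0.074007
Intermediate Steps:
K(t) = -4 + 2*t (K(t) = -4 + (t + t) = -4 + 2*t)
y(c, u) = -4 + 4*c
K(43)/(984 + y(32, 13)) = (-4 + 2*43)/(984 + (-4 + 4*32)) = (-4 + 86)/(984 + (-4 + 128)) = 82/(984 + 124) = 82/1108 = (1/1108)*82 = 41/554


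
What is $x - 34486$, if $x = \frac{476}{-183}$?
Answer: $- \frac{6311414}{183} \approx -34489.0$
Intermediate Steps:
$x = - \frac{476}{183}$ ($x = 476 \left(- \frac{1}{183}\right) = - \frac{476}{183} \approx -2.6011$)
$x - 34486 = - \frac{476}{183} - 34486 = - \frac{6311414}{183}$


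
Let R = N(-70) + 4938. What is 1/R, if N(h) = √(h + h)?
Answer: 2469/12191992 - I*√35/12191992 ≈ 0.00020251 - 4.8524e-7*I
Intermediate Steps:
N(h) = √2*√h (N(h) = √(2*h) = √2*√h)
R = 4938 + 2*I*√35 (R = √2*√(-70) + 4938 = √2*(I*√70) + 4938 = 2*I*√35 + 4938 = 4938 + 2*I*√35 ≈ 4938.0 + 11.832*I)
1/R = 1/(4938 + 2*I*√35)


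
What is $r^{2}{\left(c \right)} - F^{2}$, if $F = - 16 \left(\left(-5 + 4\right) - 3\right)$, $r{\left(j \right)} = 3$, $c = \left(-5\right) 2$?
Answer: $-4087$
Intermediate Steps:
$c = -10$
$F = 64$ ($F = - 16 \left(-1 - 3\right) = \left(-16\right) \left(-4\right) = 64$)
$r^{2}{\left(c \right)} - F^{2} = 3^{2} - 64^{2} = 9 - 4096 = -4087$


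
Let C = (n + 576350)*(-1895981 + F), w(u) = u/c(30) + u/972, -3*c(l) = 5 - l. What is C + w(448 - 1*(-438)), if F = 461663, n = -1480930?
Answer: 15764082825048863/12150 ≈ 1.2975e+12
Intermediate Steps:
c(l) = -5/3 + l/3 (c(l) = -(5 - l)/3 = -5/3 + l/3)
w(u) = 2941*u/24300 (w(u) = u/(-5/3 + (1/3)*30) + u/972 = u/(-5/3 + 10) + u*(1/972) = u/(25/3) + u/972 = u*(3/25) + u/972 = 3*u/25 + u/972 = 2941*u/24300)
C = 1297455376440 (C = (-1480930 + 576350)*(-1895981 + 461663) = -904580*(-1434318) = 1297455376440)
C + w(448 - 1*(-438)) = 1297455376440 + 2941*(448 - 1*(-438))/24300 = 1297455376440 + 2941*(448 + 438)/24300 = 1297455376440 + (2941/24300)*886 = 1297455376440 + 1302863/12150 = 15764082825048863/12150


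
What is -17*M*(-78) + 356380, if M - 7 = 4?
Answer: 370966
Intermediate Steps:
M = 11 (M = 7 + 4 = 11)
-17*M*(-78) + 356380 = -17*11*(-78) + 356380 = -187*(-78) + 356380 = 14586 + 356380 = 370966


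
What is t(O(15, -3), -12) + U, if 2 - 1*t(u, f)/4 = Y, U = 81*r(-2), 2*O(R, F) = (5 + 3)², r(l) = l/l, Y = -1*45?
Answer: 269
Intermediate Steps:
Y = -45
r(l) = 1
O(R, F) = 32 (O(R, F) = (5 + 3)²/2 = (½)*8² = (½)*64 = 32)
U = 81 (U = 81*1 = 81)
t(u, f) = 188 (t(u, f) = 8 - 4*(-45) = 8 + 180 = 188)
t(O(15, -3), -12) + U = 188 + 81 = 269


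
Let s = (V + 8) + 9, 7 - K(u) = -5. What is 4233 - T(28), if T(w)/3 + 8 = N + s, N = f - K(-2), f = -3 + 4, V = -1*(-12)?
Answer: 4203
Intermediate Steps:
V = 12
K(u) = 12 (K(u) = 7 - 1*(-5) = 7 + 5 = 12)
f = 1
s = 29 (s = (12 + 8) + 9 = 20 + 9 = 29)
N = -11 (N = 1 - 1*12 = 1 - 12 = -11)
T(w) = 30 (T(w) = -24 + 3*(-11 + 29) = -24 + 3*18 = -24 + 54 = 30)
4233 - T(28) = 4233 - 1*30 = 4233 - 30 = 4203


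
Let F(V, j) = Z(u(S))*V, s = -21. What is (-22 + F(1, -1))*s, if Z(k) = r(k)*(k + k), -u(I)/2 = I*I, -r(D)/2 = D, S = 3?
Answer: 27678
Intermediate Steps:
r(D) = -2*D
u(I) = -2*I² (u(I) = -2*I*I = -2*I²)
Z(k) = -4*k² (Z(k) = (-2*k)*(k + k) = (-2*k)*(2*k) = -4*k²)
F(V, j) = -1296*V (F(V, j) = (-4*(-2*3²)²)*V = (-4*(-2*9)²)*V = (-4*(-18)²)*V = (-4*324)*V = -1296*V)
(-22 + F(1, -1))*s = (-22 - 1296*1)*(-21) = (-22 - 1296)*(-21) = -1318*(-21) = 27678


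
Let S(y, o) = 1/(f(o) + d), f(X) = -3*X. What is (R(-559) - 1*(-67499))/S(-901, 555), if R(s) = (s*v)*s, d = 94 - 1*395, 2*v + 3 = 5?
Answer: -747040680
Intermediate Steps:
v = 1 (v = -3/2 + (1/2)*5 = -3/2 + 5/2 = 1)
d = -301 (d = 94 - 395 = -301)
R(s) = s**2 (R(s) = (s*1)*s = s*s = s**2)
S(y, o) = 1/(-301 - 3*o) (S(y, o) = 1/(-3*o - 301) = 1/(-301 - 3*o))
(R(-559) - 1*(-67499))/S(-901, 555) = ((-559)**2 - 1*(-67499))/((-1/(301 + 3*555))) = (312481 + 67499)/((-1/(301 + 1665))) = 379980/((-1/1966)) = 379980/((-1*1/1966)) = 379980/(-1/1966) = 379980*(-1966) = -747040680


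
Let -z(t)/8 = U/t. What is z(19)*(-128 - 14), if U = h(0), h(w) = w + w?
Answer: 0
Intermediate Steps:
h(w) = 2*w
U = 0 (U = 2*0 = 0)
z(t) = 0 (z(t) = -0/t = -8*0 = 0)
z(19)*(-128 - 14) = 0*(-128 - 14) = 0*(-142) = 0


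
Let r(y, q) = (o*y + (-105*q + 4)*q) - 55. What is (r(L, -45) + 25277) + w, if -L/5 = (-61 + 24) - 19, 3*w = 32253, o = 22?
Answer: -170672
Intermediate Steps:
w = 10751 (w = (⅓)*32253 = 10751)
L = 280 (L = -5*((-61 + 24) - 19) = -5*(-37 - 19) = -5*(-56) = 280)
r(y, q) = -55 + 22*y + q*(4 - 105*q) (r(y, q) = (22*y + (-105*q + 4)*q) - 55 = (22*y + (4 - 105*q)*q) - 55 = (22*y + q*(4 - 105*q)) - 55 = -55 + 22*y + q*(4 - 105*q))
(r(L, -45) + 25277) + w = ((-55 - 105*(-45)² + 4*(-45) + 22*280) + 25277) + 10751 = ((-55 - 105*2025 - 180 + 6160) + 25277) + 10751 = ((-55 - 212625 - 180 + 6160) + 25277) + 10751 = (-206700 + 25277) + 10751 = -181423 + 10751 = -170672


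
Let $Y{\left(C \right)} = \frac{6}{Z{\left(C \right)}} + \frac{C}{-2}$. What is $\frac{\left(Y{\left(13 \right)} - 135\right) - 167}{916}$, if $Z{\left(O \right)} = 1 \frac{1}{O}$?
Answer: $- \frac{461}{1832} \approx -0.25164$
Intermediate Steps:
$Z{\left(O \right)} = \frac{1}{O}$
$Y{\left(C \right)} = \frac{11 C}{2}$ ($Y{\left(C \right)} = \frac{6}{\frac{1}{C}} + \frac{C}{-2} = 6 C + C \left(- \frac{1}{2}\right) = 6 C - \frac{C}{2} = \frac{11 C}{2}$)
$\frac{\left(Y{\left(13 \right)} - 135\right) - 167}{916} = \frac{\left(\frac{11}{2} \cdot 13 - 135\right) - 167}{916} = \left(\left(\frac{143}{2} - 135\right) - 167\right) \frac{1}{916} = \left(- \frac{127}{2} - 167\right) \frac{1}{916} = \left(- \frac{461}{2}\right) \frac{1}{916} = - \frac{461}{1832}$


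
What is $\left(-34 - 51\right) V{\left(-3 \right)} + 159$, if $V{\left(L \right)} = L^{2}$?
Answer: $-606$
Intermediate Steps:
$\left(-34 - 51\right) V{\left(-3 \right)} + 159 = \left(-34 - 51\right) \left(-3\right)^{2} + 159 = \left(-85\right) 9 + 159 = -765 + 159 = -606$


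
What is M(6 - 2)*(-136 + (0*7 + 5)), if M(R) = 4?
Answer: -524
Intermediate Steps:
M(6 - 2)*(-136 + (0*7 + 5)) = 4*(-136 + (0*7 + 5)) = 4*(-136 + (0 + 5)) = 4*(-136 + 5) = 4*(-131) = -524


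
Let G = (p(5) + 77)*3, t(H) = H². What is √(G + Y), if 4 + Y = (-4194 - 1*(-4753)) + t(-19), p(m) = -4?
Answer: √1135 ≈ 33.690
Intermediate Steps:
Y = 916 (Y = -4 + ((-4194 - 1*(-4753)) + (-19)²) = -4 + ((-4194 + 4753) + 361) = -4 + (559 + 361) = -4 + 920 = 916)
G = 219 (G = (-4 + 77)*3 = 73*3 = 219)
√(G + Y) = √(219 + 916) = √1135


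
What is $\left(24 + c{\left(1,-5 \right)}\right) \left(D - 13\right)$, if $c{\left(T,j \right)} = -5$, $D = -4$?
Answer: $-323$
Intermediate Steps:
$\left(24 + c{\left(1,-5 \right)}\right) \left(D - 13\right) = \left(24 - 5\right) \left(-4 - 13\right) = 19 \left(-17\right) = -323$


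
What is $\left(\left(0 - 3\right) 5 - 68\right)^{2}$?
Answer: $6889$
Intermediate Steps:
$\left(\left(0 - 3\right) 5 - 68\right)^{2} = \left(\left(-3\right) 5 - 68\right)^{2} = \left(-15 - 68\right)^{2} = \left(-83\right)^{2} = 6889$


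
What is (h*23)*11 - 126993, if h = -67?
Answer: -143944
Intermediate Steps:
(h*23)*11 - 126993 = -67*23*11 - 126993 = -1541*11 - 126993 = -16951 - 126993 = -143944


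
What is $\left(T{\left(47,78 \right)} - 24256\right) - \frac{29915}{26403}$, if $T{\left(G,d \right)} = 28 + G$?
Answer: $- \frac{638480858}{26403} \approx -24182.0$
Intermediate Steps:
$\left(T{\left(47,78 \right)} - 24256\right) - \frac{29915}{26403} = \left(\left(28 + 47\right) - 24256\right) - \frac{29915}{26403} = \left(75 - 24256\right) - \frac{29915}{26403} = -24181 - \frac{29915}{26403} = - \frac{638480858}{26403}$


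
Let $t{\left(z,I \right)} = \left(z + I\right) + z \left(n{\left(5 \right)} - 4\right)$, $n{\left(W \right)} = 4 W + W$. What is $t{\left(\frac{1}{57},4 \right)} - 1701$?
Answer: $- \frac{96707}{57} \approx -1696.6$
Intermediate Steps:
$n{\left(W \right)} = 5 W$
$t{\left(z,I \right)} = I + 22 z$ ($t{\left(z,I \right)} = \left(z + I\right) + z \left(5 \cdot 5 - 4\right) = \left(I + z\right) + z \left(25 - 4\right) = \left(I + z\right) + z 21 = \left(I + z\right) + 21 z = I + 22 z$)
$t{\left(\frac{1}{57},4 \right)} - 1701 = \left(4 + \frac{22}{57}\right) - 1701 = \frac{250}{57} - 1701 = - \frac{96707}{57}$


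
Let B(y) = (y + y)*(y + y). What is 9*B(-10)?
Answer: 3600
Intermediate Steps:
B(y) = 4*y**2 (B(y) = (2*y)*(2*y) = 4*y**2)
9*B(-10) = 9*(4*(-10)**2) = 9*(4*100) = 9*400 = 3600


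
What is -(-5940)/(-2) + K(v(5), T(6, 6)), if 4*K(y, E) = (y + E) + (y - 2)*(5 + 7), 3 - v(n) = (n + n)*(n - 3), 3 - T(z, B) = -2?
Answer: -3030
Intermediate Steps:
T(z, B) = 5 (T(z, B) = 3 - 1*(-2) = 3 + 2 = 5)
v(n) = 3 - 2*n*(-3 + n) (v(n) = 3 - (n + n)*(n - 3) = 3 - 2*n*(-3 + n))
K(y, E) = -6 + E/4 + 13*y/4 (K(y, E) = ((y + E) + (y - 2)*(5 + 7))/4 = ((E + y) + (-2 + y)*12)/4 = ((E + y) + (-24 + 12*y))/4 = (-24 + E + 13*y)/4 = -6 + E/4 + 13*y/4)
-(-5940)/(-2) + K(v(5), T(6, 6)) = -(-5940)/(-2) + (-6 + (¼)*5 + 13*(3 - 2*5² + 6*5)/4) = -(-5940)*(-1)/2 + (-6 + 5/4 + 13*(3 - 2*25 + 30)/4) = -99*30 + (-6 + 5/4 + 13*(3 - 50 + 30)/4) = -2970 + (-6 + 5/4 + (13/4)*(-17)) = -2970 + (-6 + 5/4 - 221/4) = -2970 - 60 = -3030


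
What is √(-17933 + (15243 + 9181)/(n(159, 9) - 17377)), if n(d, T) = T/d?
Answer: I*√3802992831255297/460489 ≈ 133.92*I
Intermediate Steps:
√(-17933 + (15243 + 9181)/(n(159, 9) - 17377)) = √(-17933 + (15243 + 9181)/(9/159 - 17377)) = √(-17933 + 24424/(9*(1/159) - 17377)) = √(-17933 + 24424/(3/53 - 17377)) = √(-17933 + 24424/(-920978/53)) = √(-17933 + 24424*(-53/920978)) = √(-17933 - 647236/460489) = √(-8258596473/460489) = I*√3802992831255297/460489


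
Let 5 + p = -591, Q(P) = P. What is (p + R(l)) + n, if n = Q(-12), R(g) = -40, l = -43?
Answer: -648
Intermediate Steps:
n = -12
p = -596 (p = -5 - 591 = -596)
(p + R(l)) + n = (-596 - 40) - 12 = -636 - 12 = -648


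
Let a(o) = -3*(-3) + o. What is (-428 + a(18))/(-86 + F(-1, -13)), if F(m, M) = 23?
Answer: 401/63 ≈ 6.3651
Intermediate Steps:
a(o) = 9 + o
(-428 + a(18))/(-86 + F(-1, -13)) = (-428 + (9 + 18))/(-86 + 23) = (-428 + 27)/(-63) = -401*(-1/63) = 401/63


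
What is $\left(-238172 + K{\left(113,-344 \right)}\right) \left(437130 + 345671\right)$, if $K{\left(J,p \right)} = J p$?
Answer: $-216870320244$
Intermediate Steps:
$\left(-238172 + K{\left(113,-344 \right)}\right) \left(437130 + 345671\right) = \left(-238172 + 113 \left(-344\right)\right) \left(437130 + 345671\right) = \left(-238172 - 38872\right) 782801 = \left(-277044\right) 782801 = -216870320244$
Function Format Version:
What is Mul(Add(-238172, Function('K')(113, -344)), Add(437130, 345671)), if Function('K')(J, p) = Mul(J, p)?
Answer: -216870320244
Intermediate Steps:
Mul(Add(-238172, Function('K')(113, -344)), Add(437130, 345671)) = Mul(Add(-238172, Mul(113, -344)), Add(437130, 345671)) = Mul(Add(-238172, -38872), 782801) = Mul(-277044, 782801) = -216870320244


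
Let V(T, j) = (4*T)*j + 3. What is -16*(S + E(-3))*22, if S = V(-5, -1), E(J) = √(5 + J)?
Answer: -8096 - 352*√2 ≈ -8593.8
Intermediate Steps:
V(T, j) = 3 + 4*T*j (V(T, j) = 4*T*j + 3 = 3 + 4*T*j)
S = 23 (S = 3 + 4*(-5)*(-1) = 3 + 20 = 23)
-16*(S + E(-3))*22 = -16*(23 + √(5 - 3))*22 = -16*(23 + √2)*22 = (-368 - 16*√2)*22 = -8096 - 352*√2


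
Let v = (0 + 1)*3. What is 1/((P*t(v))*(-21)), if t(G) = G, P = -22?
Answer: 1/1386 ≈ 0.00072150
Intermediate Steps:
v = 3 (v = 1*3 = 3)
1/((P*t(v))*(-21)) = 1/(-22*3*(-21)) = 1/(-66*(-21)) = 1/1386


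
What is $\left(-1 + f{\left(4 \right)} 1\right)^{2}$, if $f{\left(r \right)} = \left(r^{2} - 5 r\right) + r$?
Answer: $1$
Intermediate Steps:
$f{\left(r \right)} = r^{2} - 4 r$
$\left(-1 + f{\left(4 \right)} 1\right)^{2} = \left(-1 + 4 \left(-4 + 4\right) 1\right)^{2} = \left(-1 + 4 \cdot 0 \cdot 1\right)^{2} = \left(-1 + 0 \cdot 1\right)^{2} = \left(-1 + 0\right)^{2} = \left(-1\right)^{2} = 1$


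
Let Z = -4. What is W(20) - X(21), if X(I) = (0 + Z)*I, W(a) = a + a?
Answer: 124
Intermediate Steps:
W(a) = 2*a
X(I) = -4*I (X(I) = (0 - 4)*I = -4*I)
W(20) - X(21) = 2*20 - (-4)*21 = 40 - 1*(-84) = 40 + 84 = 124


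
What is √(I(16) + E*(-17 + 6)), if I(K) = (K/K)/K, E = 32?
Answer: I*√5631/4 ≈ 18.76*I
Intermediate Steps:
I(K) = 1/K
√(I(16) + E*(-17 + 6)) = √(1/16 + 32*(-17 + 6)) = √(1/16 + 32*(-11)) = √(1/16 - 352) = √(-5631/16) = I*√5631/4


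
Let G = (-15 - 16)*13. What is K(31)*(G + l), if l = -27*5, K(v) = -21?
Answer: 11298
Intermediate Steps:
l = -135
G = -403 (G = -31*13 = -403)
K(31)*(G + l) = -21*(-403 - 135) = -21*(-538) = 11298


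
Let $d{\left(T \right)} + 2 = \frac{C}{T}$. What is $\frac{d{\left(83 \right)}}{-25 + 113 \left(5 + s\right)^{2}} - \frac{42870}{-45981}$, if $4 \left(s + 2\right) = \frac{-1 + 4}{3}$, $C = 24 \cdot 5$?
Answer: $\frac{22164670118}{23785220277} \approx 0.93187$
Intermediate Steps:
$C = 120$
$s = - \frac{7}{4}$ ($s = -2 + \frac{\left(-1 + 4\right) \frac{1}{3}}{4} = -2 + \frac{3 \cdot \frac{1}{3}}{4} = -2 + \frac{1}{4} \cdot 1 = -2 + \frac{1}{4} = - \frac{7}{4} \approx -1.75$)
$d{\left(T \right)} = -2 + \frac{120}{T}$
$\frac{d{\left(83 \right)}}{-25 + 113 \left(5 + s\right)^{2}} - \frac{42870}{-45981} = \frac{-2 + \frac{120}{83}}{-25 + 113 \left(5 - \frac{7}{4}\right)^{2}} - \frac{42870}{-45981} = \frac{-2 + 120 \cdot \frac{1}{83}}{-25 + 113 \left(\frac{13}{4}\right)^{2}} - - \frac{14290}{15327} = \frac{-2 + \frac{120}{83}}{-25 + 113 \cdot \frac{169}{16}} + \frac{14290}{15327} = - \frac{46}{83 \left(-25 + \frac{19097}{16}\right)} + \frac{14290}{15327} = - \frac{46}{83 \cdot \frac{18697}{16}} + \frac{14290}{15327} = \left(- \frac{46}{83}\right) \frac{16}{18697} + \frac{14290}{15327} = - \frac{736}{1551851} + \frac{14290}{15327} = \frac{22164670118}{23785220277}$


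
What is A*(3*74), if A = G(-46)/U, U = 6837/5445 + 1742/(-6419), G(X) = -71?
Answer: -183634944570/11467171 ≈ -16014.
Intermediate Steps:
U = 11467171/11650485 (U = 6837*(1/5445) + 1742*(-1/6419) = 2279/1815 - 1742/6419 = 11467171/11650485 ≈ 0.98427)
A = -827184435/11467171 (A = -71/11467171/11650485 = -71*11650485/11467171 = -827184435/11467171 ≈ -72.135)
A*(3*74) = -2481553305*74/11467171 = -827184435/11467171*222 = -183634944570/11467171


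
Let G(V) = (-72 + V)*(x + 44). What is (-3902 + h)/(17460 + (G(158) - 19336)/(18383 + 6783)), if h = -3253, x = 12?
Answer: -6002091/14646128 ≈ -0.40981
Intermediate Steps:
G(V) = -4032 + 56*V (G(V) = (-72 + V)*(12 + 44) = (-72 + V)*56 = -4032 + 56*V)
(-3902 + h)/(17460 + (G(158) - 19336)/(18383 + 6783)) = (-3902 - 3253)/(17460 + ((-4032 + 56*158) - 19336)/(18383 + 6783)) = -7155/(17460 + ((-4032 + 8848) - 19336)/25166) = -7155/(17460 + (4816 - 19336)*(1/25166)) = -7155/(17460 - 14520*1/25166) = -7155/(17460 - 7260/12583) = -7155/219691920/12583 = -7155*12583/219691920 = -6002091/14646128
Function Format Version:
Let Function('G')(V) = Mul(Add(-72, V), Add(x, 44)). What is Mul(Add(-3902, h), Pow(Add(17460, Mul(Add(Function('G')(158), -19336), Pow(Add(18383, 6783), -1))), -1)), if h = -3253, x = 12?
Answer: Rational(-6002091, 14646128) ≈ -0.40981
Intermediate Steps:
Function('G')(V) = Add(-4032, Mul(56, V)) (Function('G')(V) = Mul(Add(-72, V), Add(12, 44)) = Mul(Add(-72, V), 56) = Add(-4032, Mul(56, V)))
Mul(Add(-3902, h), Pow(Add(17460, Mul(Add(Function('G')(158), -19336), Pow(Add(18383, 6783), -1))), -1)) = Mul(Add(-3902, -3253), Pow(Add(17460, Mul(Add(Add(-4032, Mul(56, 158)), -19336), Pow(Add(18383, 6783), -1))), -1)) = Mul(-7155, Pow(Add(17460, Mul(Add(Add(-4032, 8848), -19336), Pow(25166, -1))), -1)) = Mul(-7155, Pow(Add(17460, Mul(Add(4816, -19336), Rational(1, 25166))), -1)) = Mul(-7155, Pow(Add(17460, Mul(-14520, Rational(1, 25166))), -1)) = Mul(-7155, Pow(Add(17460, Rational(-7260, 12583)), -1)) = Mul(-7155, Pow(Rational(219691920, 12583), -1)) = Mul(-7155, Rational(12583, 219691920)) = Rational(-6002091, 14646128)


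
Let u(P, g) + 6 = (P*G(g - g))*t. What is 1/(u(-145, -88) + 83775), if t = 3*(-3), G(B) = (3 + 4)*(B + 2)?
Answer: 1/102039 ≈ 9.8002e-6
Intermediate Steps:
G(B) = 14 + 7*B (G(B) = 7*(2 + B) = 14 + 7*B)
t = -9
u(P, g) = -6 - 126*P (u(P, g) = -6 + (P*(14 + 7*(g - g)))*(-9) = -6 + (P*(14 + 7*0))*(-9) = -6 + (P*(14 + 0))*(-9) = -6 + (P*14)*(-9) = -6 + (14*P)*(-9) = -6 - 126*P)
1/(u(-145, -88) + 83775) = 1/((-6 - 126*(-145)) + 83775) = 1/((-6 + 18270) + 83775) = 1/(18264 + 83775) = 1/102039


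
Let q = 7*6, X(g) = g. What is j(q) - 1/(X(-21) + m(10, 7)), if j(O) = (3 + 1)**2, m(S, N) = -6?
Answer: 433/27 ≈ 16.037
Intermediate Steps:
q = 42
j(O) = 16 (j(O) = 4**2 = 16)
j(q) - 1/(X(-21) + m(10, 7)) = 16 - 1/(-21 - 6) = 16 - 1/(-27) = 16 - 1*(-1/27) = 16 + 1/27 = 433/27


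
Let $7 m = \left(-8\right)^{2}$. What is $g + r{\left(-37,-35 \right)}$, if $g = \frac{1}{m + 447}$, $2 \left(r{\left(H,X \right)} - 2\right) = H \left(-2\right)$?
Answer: $\frac{124534}{3193} \approx 39.002$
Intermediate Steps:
$r{\left(H,X \right)} = 2 - H$ ($r{\left(H,X \right)} = 2 + \frac{H \left(-2\right)}{2} = 2 + \frac{\left(-2\right) H}{2} = 2 - H$)
$m = \frac{64}{7}$ ($m = \frac{\left(-8\right)^{2}}{7} = \frac{1}{7} \cdot 64 = \frac{64}{7} \approx 9.1429$)
$g = \frac{7}{3193}$ ($g = \frac{1}{\frac{64}{7} + 447} = \frac{1}{\frac{3193}{7}} = \frac{7}{3193} \approx 0.0021923$)
$g + r{\left(-37,-35 \right)} = \frac{7}{3193} + \left(2 - -37\right) = \frac{7}{3193} + \left(2 + 37\right) = \frac{7}{3193} + 39 = \frac{124534}{3193}$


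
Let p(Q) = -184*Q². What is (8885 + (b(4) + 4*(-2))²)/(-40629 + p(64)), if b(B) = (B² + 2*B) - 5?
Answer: -9006/794293 ≈ -0.011338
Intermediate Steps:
b(B) = -5 + B² + 2*B
(8885 + (b(4) + 4*(-2))²)/(-40629 + p(64)) = (8885 + ((-5 + 4² + 2*4) + 4*(-2))²)/(-40629 - 184*64²) = (8885 + ((-5 + 16 + 8) - 8)²)/(-40629 - 184*4096) = (8885 + (19 - 8)²)/(-40629 - 753664) = (8885 + 11²)/(-794293) = (8885 + 121)*(-1/794293) = 9006*(-1/794293) = -9006/794293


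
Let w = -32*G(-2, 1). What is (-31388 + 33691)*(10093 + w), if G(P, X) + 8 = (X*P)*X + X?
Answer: 23907443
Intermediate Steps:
G(P, X) = -8 + X + P*X² (G(P, X) = -8 + ((X*P)*X + X) = -8 + ((P*X)*X + X) = -8 + (P*X² + X) = -8 + (X + P*X²) = -8 + X + P*X²)
w = 288 (w = -32*(-8 + 1 - 2*1²) = -32*(-8 + 1 - 2*1) = -32*(-8 + 1 - 2) = -32*(-9) = 288)
(-31388 + 33691)*(10093 + w) = (-31388 + 33691)*(10093 + 288) = 2303*10381 = 23907443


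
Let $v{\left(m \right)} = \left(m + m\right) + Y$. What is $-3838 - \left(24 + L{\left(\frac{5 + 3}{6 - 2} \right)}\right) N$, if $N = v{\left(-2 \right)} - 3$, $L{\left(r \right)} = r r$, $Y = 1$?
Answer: $-3670$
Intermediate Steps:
$v{\left(m \right)} = 1 + 2 m$ ($v{\left(m \right)} = \left(m + m\right) + 1 = 2 m + 1 = 1 + 2 m$)
$L{\left(r \right)} = r^{2}$
$N = -6$ ($N = \left(1 + 2 \left(-2\right)\right) - 3 = \left(1 - 4\right) - 3 = -3 - 3 = -6$)
$-3838 - \left(24 + L{\left(\frac{5 + 3}{6 - 2} \right)}\right) N = -3838 - \left(24 + \left(\frac{5 + 3}{6 - 2}\right)^{2}\right) \left(-6\right) = -3838 - \left(24 + \left(\frac{8}{4}\right)^{2}\right) \left(-6\right) = -3838 - \left(24 + \left(8 \cdot \frac{1}{4}\right)^{2}\right) \left(-6\right) = -3838 - \left(24 + 2^{2}\right) \left(-6\right) = -3838 - \left(24 + 4\right) \left(-6\right) = -3838 - 28 \left(-6\right) = -3838 - -168 = -3838 + 168 = -3670$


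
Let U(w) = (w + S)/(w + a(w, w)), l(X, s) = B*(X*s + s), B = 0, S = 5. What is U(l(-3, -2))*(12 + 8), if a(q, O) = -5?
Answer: -20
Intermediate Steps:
l(X, s) = 0 (l(X, s) = 0*(X*s + s) = 0*(s + X*s) = 0)
U(w) = (5 + w)/(-5 + w) (U(w) = (w + 5)/(w - 5) = (5 + w)/(-5 + w))
U(l(-3, -2))*(12 + 8) = ((5 + 0)/(-5 + 0))*(12 + 8) = (5/(-5))*20 = -⅕*5*20 = -1*20 = -20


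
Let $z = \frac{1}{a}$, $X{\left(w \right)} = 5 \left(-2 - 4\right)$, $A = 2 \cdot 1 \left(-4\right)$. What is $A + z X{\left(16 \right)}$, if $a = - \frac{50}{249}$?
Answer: $\frac{707}{5} \approx 141.4$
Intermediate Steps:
$A = -8$ ($A = 2 \left(-4\right) = -8$)
$a = - \frac{50}{249}$ ($a = \left(-50\right) \frac{1}{249} = - \frac{50}{249} \approx -0.2008$)
$X{\left(w \right)} = -30$ ($X{\left(w \right)} = 5 \left(-6\right) = -30$)
$z = - \frac{249}{50}$ ($z = \frac{1}{- \frac{50}{249}} = - \frac{249}{50} \approx -4.98$)
$A + z X{\left(16 \right)} = -8 - - \frac{747}{5} = -8 + \frac{747}{5} = \frac{707}{5}$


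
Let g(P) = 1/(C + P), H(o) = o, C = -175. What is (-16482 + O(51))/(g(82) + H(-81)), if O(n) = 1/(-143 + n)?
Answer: 141020085/693128 ≈ 203.45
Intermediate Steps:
g(P) = 1/(-175 + P)
(-16482 + O(51))/(g(82) + H(-81)) = (-16482 + 1/(-143 + 51))/(1/(-175 + 82) - 81) = (-16482 + 1/(-92))/(1/(-93) - 81) = (-16482 - 1/92)/(-1/93 - 81) = -1516345/(92*(-7534/93)) = -1516345/92*(-93/7534) = 141020085/693128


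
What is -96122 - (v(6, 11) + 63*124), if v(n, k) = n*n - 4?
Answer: -103966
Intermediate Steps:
v(n, k) = -4 + n² (v(n, k) = n² - 4 = -4 + n²)
-96122 - (v(6, 11) + 63*124) = -96122 - ((-4 + 6²) + 63*124) = -96122 - ((-4 + 36) + 7812) = -96122 - (32 + 7812) = -96122 - 1*7844 = -96122 - 7844 = -103966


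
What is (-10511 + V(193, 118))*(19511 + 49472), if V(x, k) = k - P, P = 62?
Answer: -721217265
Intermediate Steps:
V(x, k) = -62 + k (V(x, k) = k - 1*62 = k - 62 = -62 + k)
(-10511 + V(193, 118))*(19511 + 49472) = (-10511 + (-62 + 118))*(19511 + 49472) = (-10511 + 56)*68983 = -10455*68983 = -721217265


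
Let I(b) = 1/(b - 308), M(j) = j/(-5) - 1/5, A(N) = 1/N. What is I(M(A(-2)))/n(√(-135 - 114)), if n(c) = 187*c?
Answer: 10*I*√249/143460603 ≈ 1.0999e-6*I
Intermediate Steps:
M(j) = -⅕ - j/5 (M(j) = j*(-⅕) - 1*⅕ = -j/5 - ⅕ = -⅕ - j/5)
I(b) = 1/(-308 + b)
I(M(A(-2)))/n(√(-135 - 114)) = 1/((-308 + (-⅕ - ⅕/(-2)))*((187*√(-135 - 114)))) = 1/((-308 + (-⅕ - ⅕*(-½)))*((187*√(-249)))) = 1/((-308 + (-⅕ + ⅒))*((187*(I*√249)))) = 1/((-308 - ⅒)*((187*I*√249))) = (-I*√249/46563)/(-3081/10) = -(-10)*I*√249/143460603 = 10*I*√249/143460603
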